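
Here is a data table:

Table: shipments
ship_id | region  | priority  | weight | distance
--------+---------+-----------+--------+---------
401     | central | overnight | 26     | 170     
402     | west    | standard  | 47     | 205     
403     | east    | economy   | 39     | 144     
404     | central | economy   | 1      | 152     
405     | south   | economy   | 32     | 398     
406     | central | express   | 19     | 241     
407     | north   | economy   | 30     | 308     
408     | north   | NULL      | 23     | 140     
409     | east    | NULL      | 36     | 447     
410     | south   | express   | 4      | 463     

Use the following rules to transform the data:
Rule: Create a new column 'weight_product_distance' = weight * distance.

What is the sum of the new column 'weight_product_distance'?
67542

Step 1: For each record, compute weight * distance
Example calculations:
  26 * 170 = 4420
  47 * 205 = 9635
  39 * 144 = 5616
  ...
Step 2: Sum all derived values
Step 3: Total = 67542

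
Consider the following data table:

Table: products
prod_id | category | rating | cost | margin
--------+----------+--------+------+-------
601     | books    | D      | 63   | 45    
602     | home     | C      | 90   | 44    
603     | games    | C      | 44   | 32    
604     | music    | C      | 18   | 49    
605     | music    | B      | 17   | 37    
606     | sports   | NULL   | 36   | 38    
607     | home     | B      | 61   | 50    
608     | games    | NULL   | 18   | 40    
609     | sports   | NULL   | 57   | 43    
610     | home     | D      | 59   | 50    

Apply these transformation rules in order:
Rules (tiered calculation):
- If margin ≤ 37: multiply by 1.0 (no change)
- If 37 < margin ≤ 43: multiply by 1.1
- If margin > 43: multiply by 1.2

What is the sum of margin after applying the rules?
487.7

Step 1: Tier 1 (margin ≤ 37): 2 records, sum = 69 × 1.0 = 69.0
Step 2: Tier 2 (37 < margin ≤ 43): 3 records, sum = 121 × 1.1 = 133.1
Step 3: Tier 3 (margin > 43): 5 records, sum = 238 × 1.2 = 285.6
Step 4: Final sum = 69.0 + 133.1 + 285.6 = 487.7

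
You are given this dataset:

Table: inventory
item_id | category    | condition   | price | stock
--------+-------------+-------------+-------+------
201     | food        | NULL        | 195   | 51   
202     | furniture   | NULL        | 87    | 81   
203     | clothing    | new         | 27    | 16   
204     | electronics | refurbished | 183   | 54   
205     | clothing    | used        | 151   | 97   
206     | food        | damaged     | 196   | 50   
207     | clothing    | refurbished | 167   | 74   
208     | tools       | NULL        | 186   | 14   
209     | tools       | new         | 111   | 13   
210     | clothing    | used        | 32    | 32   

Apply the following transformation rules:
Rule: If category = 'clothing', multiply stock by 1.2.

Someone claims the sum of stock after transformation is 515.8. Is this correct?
No, the correct result is 525.8.

Step 1: Calculate the correct sum after transformation
Step 2: Apply multiplier 1.2 to records where category = 'clothing'
Step 3: Correct result = 525.8
Step 4: Claimed result = 515.8
Step 5: 525.8 ≠ 515.8
Conclusion: The claimed result is incorrect. The correct answer is 525.8.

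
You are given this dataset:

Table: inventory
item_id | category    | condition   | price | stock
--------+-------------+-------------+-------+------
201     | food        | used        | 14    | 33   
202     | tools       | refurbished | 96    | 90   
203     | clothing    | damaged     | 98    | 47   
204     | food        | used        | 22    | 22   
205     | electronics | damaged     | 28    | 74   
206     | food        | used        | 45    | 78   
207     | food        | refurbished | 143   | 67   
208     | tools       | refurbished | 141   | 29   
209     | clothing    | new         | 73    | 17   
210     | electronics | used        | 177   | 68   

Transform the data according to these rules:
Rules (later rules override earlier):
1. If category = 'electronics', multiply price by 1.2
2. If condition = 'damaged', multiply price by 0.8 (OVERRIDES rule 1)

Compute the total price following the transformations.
847.2

Step 1: Rule 2 takes priority for records with condition = 'damaged'
  - 2 records: 126 × 0.8 = 100.8
Step 2: Rule 1 applies to remaining records with category = 'electronics'
  - 1 records: 177 × 1.2 = 212.4
Step 3: Other records unchanged: 534
Step 4: Final sum = 100.8 + 212.4 + 534 = 847.2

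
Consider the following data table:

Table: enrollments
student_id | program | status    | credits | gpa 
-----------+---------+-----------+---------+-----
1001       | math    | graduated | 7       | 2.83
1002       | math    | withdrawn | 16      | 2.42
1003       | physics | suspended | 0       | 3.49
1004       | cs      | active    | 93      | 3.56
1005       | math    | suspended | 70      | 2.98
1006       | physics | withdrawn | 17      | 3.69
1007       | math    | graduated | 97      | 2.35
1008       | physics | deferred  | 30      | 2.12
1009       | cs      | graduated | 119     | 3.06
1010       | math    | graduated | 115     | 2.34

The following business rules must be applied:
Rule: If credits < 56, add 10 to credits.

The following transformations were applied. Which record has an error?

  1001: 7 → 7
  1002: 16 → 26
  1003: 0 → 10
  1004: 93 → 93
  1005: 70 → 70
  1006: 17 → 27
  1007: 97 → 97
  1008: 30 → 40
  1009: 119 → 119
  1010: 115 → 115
Record 1001 has an error. The correct transformed value should be 17, not 7.

Step 1: Check each record against the rule
Step 2: Record 1001 has credits = 7
Step 3: Since 7 < 56, the bonus should have been applied
Step 4: Correct value = 17, but claimed value = 7
Conclusion: Record 1001 has the error.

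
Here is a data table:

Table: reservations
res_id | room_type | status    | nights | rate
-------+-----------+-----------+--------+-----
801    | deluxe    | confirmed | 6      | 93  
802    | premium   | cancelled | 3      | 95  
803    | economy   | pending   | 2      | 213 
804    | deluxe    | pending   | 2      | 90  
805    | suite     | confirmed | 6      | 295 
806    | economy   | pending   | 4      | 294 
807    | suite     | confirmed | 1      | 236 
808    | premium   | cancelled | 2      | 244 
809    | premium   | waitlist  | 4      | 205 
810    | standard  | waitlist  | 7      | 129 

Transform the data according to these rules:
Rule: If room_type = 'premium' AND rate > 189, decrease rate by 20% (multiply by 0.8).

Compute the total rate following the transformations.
1804.2

Step 1: Find records where room_type = 'premium' AND rate > 189
Step 2: 2 records match, summing to 449
Step 3: After multiplier: 449 × 0.8 = 359.2
Step 4: Unaffected records sum: 1445
Step 5: Final sum = 359.2 + 1445 = 1804.2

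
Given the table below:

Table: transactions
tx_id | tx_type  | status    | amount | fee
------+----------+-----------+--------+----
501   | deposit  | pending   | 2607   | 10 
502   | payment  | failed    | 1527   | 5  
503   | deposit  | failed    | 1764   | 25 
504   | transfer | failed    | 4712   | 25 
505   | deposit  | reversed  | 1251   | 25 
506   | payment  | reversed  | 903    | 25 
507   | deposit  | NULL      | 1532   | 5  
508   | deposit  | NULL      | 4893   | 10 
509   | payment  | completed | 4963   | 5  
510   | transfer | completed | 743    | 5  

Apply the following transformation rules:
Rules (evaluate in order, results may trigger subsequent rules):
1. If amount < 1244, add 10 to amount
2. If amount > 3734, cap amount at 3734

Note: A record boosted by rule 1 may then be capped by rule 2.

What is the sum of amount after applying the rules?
21549

Step 1: Apply rule 1 to records with amount < 1244
  - 2 records get bonus of 10
  - Of these, 0 records then exceed 3734 and get capped
Step 2: Apply rule 2 to records with amount > 3734
  - 3 records (original) are capped
Step 3: Calculate final sum = 21549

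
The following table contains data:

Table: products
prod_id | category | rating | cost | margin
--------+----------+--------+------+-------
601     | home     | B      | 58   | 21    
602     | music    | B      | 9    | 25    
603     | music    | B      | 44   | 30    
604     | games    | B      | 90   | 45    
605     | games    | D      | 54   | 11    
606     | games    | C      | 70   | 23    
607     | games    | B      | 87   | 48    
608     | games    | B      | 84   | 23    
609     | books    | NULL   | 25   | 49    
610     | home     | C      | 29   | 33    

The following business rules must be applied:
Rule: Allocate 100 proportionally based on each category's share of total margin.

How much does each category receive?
books: 15.91, games: 48.7, home: 17.53, music: 17.86

Step 1: Calculate total margin = 308
Step 2: Calculate each category's proportion:
  books: 49/308 = 15.91% → 15.91
  games: 150/308 = 48.70% → 48.7
  home: 54/308 = 17.53% → 17.53
  music: 55/308 = 17.86% → 17.86
Step 3: Verify: sum of allocations ≈ 100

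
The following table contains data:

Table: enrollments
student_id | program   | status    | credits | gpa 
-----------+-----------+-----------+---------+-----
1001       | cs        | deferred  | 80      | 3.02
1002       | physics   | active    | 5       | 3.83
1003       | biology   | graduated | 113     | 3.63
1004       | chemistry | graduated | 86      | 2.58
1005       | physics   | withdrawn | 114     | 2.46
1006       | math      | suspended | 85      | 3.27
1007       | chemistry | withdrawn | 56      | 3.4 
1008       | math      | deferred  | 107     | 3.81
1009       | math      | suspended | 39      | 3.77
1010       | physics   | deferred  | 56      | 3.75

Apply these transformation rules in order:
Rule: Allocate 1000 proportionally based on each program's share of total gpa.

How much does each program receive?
biology: 108.29, chemistry: 178.4, cs: 90.1, math: 323.69, physics: 299.52

Step 1: Calculate total gpa = 33.52
Step 2: Calculate each program's proportion:
  biology: 3.63/33.52 = 10.83% → 108.29
  chemistry: 5.98/33.52 = 17.84% → 178.4
  cs: 3.02/33.52 = 9.01% → 90.1
  math: 10.85/33.52 = 32.37% → 323.69
  physics: 10.04/33.52 = 29.95% → 299.52
Step 3: Verify: sum of allocations ≈ 1000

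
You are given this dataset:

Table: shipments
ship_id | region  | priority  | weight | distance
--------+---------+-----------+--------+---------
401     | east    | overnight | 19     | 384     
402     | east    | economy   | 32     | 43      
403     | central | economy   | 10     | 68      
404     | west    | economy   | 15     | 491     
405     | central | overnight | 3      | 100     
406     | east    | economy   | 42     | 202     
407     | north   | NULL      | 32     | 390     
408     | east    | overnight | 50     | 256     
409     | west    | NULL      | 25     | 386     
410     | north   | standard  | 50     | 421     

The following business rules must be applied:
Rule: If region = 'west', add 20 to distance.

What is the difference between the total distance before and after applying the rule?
40

Step 1: Original sum of distance = 2741
Step 2: 2 records have region = 'west'
Step 3: Each affected record changes by 20
Step 4: Total change = 2 × 20 = 40
Step 5: New sum = 2741 + 40 = 2781
Step 6: Difference = |2781 - 2741| = 40
        (Sum increased by 40)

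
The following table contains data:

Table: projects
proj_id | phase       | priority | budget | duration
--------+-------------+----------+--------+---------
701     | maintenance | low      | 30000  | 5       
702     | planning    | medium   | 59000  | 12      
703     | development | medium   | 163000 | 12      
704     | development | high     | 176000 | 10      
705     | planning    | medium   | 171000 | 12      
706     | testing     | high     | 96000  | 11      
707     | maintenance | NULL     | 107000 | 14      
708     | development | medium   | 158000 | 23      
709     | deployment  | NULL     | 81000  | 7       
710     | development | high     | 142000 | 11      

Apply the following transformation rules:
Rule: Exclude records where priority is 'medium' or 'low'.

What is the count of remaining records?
5

Step 1: Count records to exclude
  - 4 (medium) + 1 (low) = 5 records
Step 2: Total records: 10
Step 3: Remaining = 10 - 5 = 5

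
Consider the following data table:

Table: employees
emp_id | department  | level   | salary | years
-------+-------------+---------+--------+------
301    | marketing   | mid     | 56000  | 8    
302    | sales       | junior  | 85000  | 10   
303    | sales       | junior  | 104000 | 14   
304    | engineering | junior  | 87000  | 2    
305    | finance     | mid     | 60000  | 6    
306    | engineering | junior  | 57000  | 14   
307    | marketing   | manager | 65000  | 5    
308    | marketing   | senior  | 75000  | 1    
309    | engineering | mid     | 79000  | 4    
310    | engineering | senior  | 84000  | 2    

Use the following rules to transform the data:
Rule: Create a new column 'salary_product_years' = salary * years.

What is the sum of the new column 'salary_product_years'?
4970000

Step 1: For each record, compute salary * years
Example calculations:
  56000 * 8 = 448000
  85000 * 10 = 850000
  104000 * 14 = 1456000
  ...
Step 2: Sum all derived values
Step 3: Total = 4970000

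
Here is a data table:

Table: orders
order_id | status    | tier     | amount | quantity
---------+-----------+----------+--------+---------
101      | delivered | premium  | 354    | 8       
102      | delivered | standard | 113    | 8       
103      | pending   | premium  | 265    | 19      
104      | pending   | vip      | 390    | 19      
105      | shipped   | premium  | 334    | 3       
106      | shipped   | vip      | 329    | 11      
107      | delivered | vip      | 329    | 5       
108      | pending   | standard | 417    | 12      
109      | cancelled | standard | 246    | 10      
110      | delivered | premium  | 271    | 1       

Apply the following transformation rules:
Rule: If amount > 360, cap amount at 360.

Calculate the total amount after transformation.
2961

Step 1: 2 records have amount > 360
Step 2: These records originally summed to 807
Step 3: After capping: 2 × 360 = 720
Step 4: Unaffected records sum: 2241
Step 5: Final sum = 720 + 2241 = 2961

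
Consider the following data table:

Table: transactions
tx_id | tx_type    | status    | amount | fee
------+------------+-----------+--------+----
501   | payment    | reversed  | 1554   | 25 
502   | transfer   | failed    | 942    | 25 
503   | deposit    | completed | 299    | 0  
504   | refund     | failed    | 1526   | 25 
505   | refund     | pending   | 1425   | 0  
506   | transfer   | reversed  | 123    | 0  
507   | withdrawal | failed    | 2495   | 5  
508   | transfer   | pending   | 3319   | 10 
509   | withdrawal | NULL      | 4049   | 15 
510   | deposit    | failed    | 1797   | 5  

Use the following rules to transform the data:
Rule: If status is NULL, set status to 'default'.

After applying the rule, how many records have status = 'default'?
1

Step 1: Count records where status IS NULL
Step 2: Found 1 records with NULL status
Step 3: These records will have status set to 'default'
Step 4: Records already having status = 'default': 0
Step 5: Answer: 1 + 0 = 1 records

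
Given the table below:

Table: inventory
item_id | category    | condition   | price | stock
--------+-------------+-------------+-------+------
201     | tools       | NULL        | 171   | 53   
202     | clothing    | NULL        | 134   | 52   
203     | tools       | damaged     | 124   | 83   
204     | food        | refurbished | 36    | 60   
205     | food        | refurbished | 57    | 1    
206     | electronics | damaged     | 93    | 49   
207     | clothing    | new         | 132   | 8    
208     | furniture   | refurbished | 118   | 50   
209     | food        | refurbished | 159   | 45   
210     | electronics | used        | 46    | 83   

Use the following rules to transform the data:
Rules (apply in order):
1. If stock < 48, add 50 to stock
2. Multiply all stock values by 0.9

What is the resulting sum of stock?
570.6

Step 1: Apply Rule 1 - Add 50 to records with stock < 48
  - 3 records affected: 54 + (3 × 50) = 204
  - Unaffected records: 430
  - Sum after Rule 1: 634
Step 2: Apply Rule 2 - Multiply all by 0.9
  - 634 × 0.9 = 570.6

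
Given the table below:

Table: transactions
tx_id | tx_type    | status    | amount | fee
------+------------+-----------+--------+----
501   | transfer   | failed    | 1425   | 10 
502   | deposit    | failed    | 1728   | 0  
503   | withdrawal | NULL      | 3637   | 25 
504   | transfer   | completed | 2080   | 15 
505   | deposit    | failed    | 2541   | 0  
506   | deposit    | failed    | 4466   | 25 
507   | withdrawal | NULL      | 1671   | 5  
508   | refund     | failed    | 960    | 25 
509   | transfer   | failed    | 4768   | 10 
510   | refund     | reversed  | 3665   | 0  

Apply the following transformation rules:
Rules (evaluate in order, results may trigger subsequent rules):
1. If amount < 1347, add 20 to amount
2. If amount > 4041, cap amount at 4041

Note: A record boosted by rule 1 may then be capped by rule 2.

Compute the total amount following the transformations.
25809

Step 1: Apply rule 1 to records with amount < 1347
  - 1 records get bonus of 20
  - Of these, 0 records then exceed 4041 and get capped
Step 2: Apply rule 2 to records with amount > 4041
  - 2 records (original) are capped
Step 3: Calculate final sum = 25809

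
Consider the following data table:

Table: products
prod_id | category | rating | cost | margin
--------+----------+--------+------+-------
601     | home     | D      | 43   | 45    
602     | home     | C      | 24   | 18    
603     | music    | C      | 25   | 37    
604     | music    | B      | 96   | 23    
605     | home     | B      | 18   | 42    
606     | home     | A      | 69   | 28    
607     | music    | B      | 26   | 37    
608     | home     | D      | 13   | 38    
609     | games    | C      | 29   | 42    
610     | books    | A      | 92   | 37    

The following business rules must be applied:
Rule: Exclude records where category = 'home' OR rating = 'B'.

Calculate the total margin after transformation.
116

Step 1: Find records where category = 'home' OR rating = 'B'
Step 2: 7 records match, summing to 231
Step 3: Original sum: 347
Step 4: Remaining sum = 347 - 231 = 116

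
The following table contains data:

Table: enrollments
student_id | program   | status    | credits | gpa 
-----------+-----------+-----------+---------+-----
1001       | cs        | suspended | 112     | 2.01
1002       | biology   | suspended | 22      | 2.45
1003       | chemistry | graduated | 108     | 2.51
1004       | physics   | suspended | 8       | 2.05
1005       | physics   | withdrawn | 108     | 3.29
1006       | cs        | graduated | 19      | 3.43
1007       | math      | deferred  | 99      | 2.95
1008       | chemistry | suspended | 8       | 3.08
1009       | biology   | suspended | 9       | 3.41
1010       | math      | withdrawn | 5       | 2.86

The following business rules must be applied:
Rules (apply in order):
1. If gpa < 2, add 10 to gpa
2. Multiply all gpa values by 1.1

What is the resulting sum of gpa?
30.84

Step 1: Apply Rule 1 - Add 10 to records with gpa < 2
  - 0 records affected: 0 + (0 × 10) = 0
  - Unaffected records: 28.04
  - Sum after Rule 1: 28.04
Step 2: Apply Rule 2 - Multiply all by 1.1
  - 28.04 × 1.1 = 30.84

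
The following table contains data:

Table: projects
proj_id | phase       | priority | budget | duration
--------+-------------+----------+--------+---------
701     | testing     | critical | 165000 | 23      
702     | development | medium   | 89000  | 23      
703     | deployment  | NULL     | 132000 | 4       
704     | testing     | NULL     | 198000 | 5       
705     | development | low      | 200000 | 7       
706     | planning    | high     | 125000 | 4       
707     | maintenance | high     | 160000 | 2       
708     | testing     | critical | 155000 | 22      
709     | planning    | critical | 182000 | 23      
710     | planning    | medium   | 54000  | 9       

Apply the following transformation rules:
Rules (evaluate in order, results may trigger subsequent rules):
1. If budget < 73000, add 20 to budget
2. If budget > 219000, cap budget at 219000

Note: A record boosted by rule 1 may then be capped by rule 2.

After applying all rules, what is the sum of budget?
1460020

Step 1: Apply rule 1 to records with budget < 73000
  - 1 records get bonus of 20
  - Of these, 0 records then exceed 219000 and get capped
Step 2: Apply rule 2 to records with budget > 219000
  - 0 records (original) are capped
Step 3: Calculate final sum = 1460020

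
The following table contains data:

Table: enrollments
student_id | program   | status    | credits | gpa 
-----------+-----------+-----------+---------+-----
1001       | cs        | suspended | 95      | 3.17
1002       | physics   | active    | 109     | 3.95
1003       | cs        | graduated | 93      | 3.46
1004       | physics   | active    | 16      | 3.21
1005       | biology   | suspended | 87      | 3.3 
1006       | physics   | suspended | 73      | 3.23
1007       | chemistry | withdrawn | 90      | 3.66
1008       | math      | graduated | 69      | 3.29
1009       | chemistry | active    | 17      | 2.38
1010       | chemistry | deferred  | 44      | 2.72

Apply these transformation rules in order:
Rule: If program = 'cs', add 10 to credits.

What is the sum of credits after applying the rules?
713

Step 1: Count records where program = 'cs': 2
Step 2: Total bonus added: 2 × 10 = 20
Step 3: Original sum of credits: 693
Step 4: Final sum = 693 + 20 = 713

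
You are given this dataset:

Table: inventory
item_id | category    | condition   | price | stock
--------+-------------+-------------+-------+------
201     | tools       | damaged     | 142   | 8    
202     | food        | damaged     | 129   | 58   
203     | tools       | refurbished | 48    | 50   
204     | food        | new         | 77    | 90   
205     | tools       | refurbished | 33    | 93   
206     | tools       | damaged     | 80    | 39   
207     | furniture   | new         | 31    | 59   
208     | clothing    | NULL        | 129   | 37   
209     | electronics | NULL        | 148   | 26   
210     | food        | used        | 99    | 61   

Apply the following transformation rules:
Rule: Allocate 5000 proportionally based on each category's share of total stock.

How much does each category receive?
clothing: 355.09, electronics: 249.52, food: 2005.76, furniture: 566.22, tools: 1823.42

Step 1: Calculate total stock = 521
Step 2: Calculate each category's proportion:
  clothing: 37/521 = 7.10% → 355.09
  electronics: 26/521 = 4.99% → 249.52
  food: 209/521 = 40.12% → 2005.76
  furniture: 59/521 = 11.32% → 566.22
  tools: 190/521 = 36.47% → 1823.42
Step 3: Verify: sum of allocations ≈ 5000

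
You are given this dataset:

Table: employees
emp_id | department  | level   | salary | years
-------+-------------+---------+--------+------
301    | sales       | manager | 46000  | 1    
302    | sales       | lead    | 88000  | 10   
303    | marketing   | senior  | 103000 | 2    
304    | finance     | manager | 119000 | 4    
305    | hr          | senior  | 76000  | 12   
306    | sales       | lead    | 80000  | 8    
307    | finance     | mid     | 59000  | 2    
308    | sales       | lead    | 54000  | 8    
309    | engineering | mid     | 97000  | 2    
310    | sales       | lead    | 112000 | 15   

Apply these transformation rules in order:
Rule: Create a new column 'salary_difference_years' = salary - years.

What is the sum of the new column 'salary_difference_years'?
833936

Step 1: For each record, compute salary - years
Example calculations:
  46000 - 1 = 45999
  88000 - 10 = 87990
  103000 - 2 = 102998
  ...
Step 2: Sum all derived values
Step 3: Total = 833936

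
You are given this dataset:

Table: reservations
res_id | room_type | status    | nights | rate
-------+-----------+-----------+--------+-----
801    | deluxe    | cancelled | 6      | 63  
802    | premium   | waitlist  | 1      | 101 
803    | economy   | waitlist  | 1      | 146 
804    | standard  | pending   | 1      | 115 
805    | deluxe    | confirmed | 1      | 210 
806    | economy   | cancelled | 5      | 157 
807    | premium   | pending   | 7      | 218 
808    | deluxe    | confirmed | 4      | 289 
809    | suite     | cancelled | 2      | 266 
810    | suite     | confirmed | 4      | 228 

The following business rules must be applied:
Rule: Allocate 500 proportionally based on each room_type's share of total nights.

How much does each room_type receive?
deluxe: 171.88, economy: 93.75, premium: 125.0, standard: 15.62, suite: 93.75

Step 1: Calculate total nights = 32
Step 2: Calculate each room_type's proportion:
  deluxe: 11/32 = 34.38% → 171.88
  economy: 6/32 = 18.75% → 93.75
  premium: 8/32 = 25.00% → 125.0
  standard: 1/32 = 3.12% → 15.62
  suite: 6/32 = 18.75% → 93.75
Step 3: Verify: sum of allocations ≈ 500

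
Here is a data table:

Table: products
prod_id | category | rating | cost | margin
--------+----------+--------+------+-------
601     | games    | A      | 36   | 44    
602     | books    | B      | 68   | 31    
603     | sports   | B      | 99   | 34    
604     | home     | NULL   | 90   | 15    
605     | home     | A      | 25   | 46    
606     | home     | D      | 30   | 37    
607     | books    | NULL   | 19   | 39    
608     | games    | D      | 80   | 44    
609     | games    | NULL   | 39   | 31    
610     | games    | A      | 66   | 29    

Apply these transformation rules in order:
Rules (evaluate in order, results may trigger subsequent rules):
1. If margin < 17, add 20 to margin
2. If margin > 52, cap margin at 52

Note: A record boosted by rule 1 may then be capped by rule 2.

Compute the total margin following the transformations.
370

Step 1: Apply rule 1 to records with margin < 17
  - 1 records get bonus of 20
  - Of these, 0 records then exceed 52 and get capped
Step 2: Apply rule 2 to records with margin > 52
  - 0 records (original) are capped
Step 3: Calculate final sum = 370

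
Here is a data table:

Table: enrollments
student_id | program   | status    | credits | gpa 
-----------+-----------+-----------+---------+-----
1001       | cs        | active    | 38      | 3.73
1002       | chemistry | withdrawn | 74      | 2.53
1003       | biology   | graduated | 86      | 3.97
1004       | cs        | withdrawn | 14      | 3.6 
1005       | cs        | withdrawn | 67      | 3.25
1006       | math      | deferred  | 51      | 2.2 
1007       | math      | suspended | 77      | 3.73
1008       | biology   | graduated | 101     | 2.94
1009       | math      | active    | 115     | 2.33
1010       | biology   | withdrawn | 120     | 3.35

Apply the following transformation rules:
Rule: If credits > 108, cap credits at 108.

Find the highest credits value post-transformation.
108

Step 1: Original maximum credits = 120
Step 2: Apply cap at 108
Step 3: 2 records had credits > 108 and were capped
Step 4: Maximum after transformation = 108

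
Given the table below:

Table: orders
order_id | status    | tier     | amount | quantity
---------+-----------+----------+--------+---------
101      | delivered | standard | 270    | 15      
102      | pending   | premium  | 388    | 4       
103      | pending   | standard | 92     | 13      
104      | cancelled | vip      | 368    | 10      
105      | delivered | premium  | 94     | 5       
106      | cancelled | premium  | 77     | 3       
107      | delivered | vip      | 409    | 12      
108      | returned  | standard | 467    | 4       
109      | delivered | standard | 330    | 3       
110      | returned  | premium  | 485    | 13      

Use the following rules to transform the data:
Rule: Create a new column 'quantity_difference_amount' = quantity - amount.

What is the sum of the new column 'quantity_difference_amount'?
-2898

Step 1: For each record, compute quantity - amount
Example calculations:
  15 - 270 = -255
  4 - 388 = -384
  13 - 92 = -79
  ...
Step 2: Sum all derived values
Step 3: Total = -2898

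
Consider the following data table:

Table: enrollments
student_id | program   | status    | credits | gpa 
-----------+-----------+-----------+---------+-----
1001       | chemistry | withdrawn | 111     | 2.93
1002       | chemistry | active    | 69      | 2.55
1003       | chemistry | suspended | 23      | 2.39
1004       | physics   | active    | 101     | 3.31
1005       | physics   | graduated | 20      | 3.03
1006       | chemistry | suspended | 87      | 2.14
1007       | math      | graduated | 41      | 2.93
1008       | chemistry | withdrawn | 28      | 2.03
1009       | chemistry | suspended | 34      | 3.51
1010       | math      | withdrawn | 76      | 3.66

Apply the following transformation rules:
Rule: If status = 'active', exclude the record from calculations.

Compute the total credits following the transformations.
420

Step 1: Identify records where status = 'active'
Step 2: The excluded records sum to 170
Step 3: Original total credits = 590
Step 4: Remaining total = 590 - 170 = 420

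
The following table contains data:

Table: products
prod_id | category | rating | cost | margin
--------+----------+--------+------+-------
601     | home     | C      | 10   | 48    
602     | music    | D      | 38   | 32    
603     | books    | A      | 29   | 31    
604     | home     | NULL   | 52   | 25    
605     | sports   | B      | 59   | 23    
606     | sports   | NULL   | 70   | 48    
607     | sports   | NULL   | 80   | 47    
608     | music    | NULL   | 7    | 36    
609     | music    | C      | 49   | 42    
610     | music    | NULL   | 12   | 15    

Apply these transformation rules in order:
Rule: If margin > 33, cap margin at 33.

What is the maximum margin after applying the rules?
33

Step 1: Original maximum margin = 48
Step 2: Apply cap at 33
Step 3: 5 records had margin > 33 and were capped
Step 4: Maximum after transformation = 33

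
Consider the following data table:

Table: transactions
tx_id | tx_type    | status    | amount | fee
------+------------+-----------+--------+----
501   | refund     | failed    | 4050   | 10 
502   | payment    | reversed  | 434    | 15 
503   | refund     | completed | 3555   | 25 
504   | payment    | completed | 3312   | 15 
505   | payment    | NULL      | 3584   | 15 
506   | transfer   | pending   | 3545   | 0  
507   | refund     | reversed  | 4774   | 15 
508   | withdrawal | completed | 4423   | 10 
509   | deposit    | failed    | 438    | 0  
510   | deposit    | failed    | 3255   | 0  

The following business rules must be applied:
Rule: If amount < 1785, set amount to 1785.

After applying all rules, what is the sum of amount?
34068

Step 1: 2 records have amount < 1785
Step 2: These records originally summed to 872
Step 3: After setting to minimum: 2 × 1785 = 3570
Step 4: Unaffected records sum: 30498
Step 5: Final sum = 3570 + 30498 = 34068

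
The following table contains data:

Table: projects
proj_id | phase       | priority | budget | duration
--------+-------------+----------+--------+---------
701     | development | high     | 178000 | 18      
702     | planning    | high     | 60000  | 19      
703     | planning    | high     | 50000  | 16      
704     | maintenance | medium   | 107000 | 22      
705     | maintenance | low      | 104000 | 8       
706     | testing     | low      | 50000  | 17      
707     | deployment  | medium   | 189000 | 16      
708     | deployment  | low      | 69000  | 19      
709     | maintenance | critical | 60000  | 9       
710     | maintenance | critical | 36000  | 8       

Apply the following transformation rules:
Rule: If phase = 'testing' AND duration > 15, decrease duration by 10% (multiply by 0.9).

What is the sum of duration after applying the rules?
150.3

Step 1: Find records where phase = 'testing' AND duration > 15
Step 2: 1 records match, summing to 17
Step 3: After multiplier: 17 × 0.9 = 15.3
Step 4: Unaffected records sum: 135
Step 5: Final sum = 15.3 + 135 = 150.3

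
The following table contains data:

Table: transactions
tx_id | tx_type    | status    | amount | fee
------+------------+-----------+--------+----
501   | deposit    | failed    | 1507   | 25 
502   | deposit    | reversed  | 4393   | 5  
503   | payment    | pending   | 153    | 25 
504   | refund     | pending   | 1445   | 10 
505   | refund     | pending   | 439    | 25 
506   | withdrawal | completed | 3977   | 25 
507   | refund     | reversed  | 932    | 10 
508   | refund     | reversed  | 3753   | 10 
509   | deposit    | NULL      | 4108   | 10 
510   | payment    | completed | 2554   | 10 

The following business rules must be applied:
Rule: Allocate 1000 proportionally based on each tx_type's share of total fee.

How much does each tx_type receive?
deposit: 258.06, payment: 225.81, refund: 354.84, withdrawal: 161.29

Step 1: Calculate total fee = 155
Step 2: Calculate each tx_type's proportion:
  deposit: 40/155 = 25.81% → 258.06
  payment: 35/155 = 22.58% → 225.81
  refund: 55/155 = 35.48% → 354.84
  withdrawal: 25/155 = 16.13% → 161.29
Step 3: Verify: sum of allocations ≈ 1000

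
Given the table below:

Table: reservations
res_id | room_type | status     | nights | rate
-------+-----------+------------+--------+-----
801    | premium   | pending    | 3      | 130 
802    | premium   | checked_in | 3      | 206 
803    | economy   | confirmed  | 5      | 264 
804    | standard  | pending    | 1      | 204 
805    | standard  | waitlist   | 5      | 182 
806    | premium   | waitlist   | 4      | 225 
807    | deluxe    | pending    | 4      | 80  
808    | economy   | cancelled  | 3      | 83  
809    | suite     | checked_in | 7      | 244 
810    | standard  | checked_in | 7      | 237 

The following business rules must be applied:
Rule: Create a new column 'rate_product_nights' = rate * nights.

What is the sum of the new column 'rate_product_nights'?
8278

Step 1: For each record, compute rate * nights
Example calculations:
  130 * 3 = 390
  206 * 3 = 618
  264 * 5 = 1320
  ...
Step 2: Sum all derived values
Step 3: Total = 8278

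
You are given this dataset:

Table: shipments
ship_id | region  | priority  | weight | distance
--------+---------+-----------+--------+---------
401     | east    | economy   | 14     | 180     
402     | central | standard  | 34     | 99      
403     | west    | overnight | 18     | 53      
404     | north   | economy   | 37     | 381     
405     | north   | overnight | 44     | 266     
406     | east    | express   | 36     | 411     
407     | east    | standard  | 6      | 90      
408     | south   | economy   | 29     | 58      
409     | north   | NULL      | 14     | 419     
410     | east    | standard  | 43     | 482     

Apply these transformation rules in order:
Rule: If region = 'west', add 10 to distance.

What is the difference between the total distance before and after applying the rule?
10

Step 1: Original sum of distance = 2439
Step 2: 1 records have region = 'west'
Step 3: Each affected record changes by 10
Step 4: Total change = 1 × 10 = 10
Step 5: New sum = 2439 + 10 = 2449
Step 6: Difference = |2449 - 2439| = 10
        (Sum increased by 10)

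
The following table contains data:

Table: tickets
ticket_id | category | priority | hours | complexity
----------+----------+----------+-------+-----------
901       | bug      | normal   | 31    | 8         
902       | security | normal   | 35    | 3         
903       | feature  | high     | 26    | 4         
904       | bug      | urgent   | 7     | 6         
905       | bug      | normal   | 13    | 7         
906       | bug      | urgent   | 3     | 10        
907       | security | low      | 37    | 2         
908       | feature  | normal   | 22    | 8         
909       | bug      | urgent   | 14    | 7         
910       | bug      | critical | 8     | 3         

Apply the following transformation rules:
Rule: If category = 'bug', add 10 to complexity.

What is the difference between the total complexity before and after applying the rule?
60

Step 1: Original sum of complexity = 58
Step 2: 6 records have category = 'bug'
Step 3: Each affected record changes by 10
Step 4: Total change = 6 × 10 = 60
Step 5: New sum = 58 + 60 = 118
Step 6: Difference = |118 - 58| = 60
        (Sum increased by 60)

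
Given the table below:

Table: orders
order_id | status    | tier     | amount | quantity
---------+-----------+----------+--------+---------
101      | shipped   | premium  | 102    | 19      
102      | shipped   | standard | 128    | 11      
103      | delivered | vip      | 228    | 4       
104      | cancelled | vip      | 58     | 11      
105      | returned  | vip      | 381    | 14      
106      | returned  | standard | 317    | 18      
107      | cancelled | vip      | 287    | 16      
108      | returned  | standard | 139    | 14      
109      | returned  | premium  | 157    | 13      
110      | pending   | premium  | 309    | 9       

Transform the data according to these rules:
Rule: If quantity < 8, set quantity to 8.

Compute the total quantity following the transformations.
133

Step 1: 1 records have quantity < 8
Step 2: These records originally summed to 4
Step 3: After setting to minimum: 1 × 8 = 8
Step 4: Unaffected records sum: 125
Step 5: Final sum = 8 + 125 = 133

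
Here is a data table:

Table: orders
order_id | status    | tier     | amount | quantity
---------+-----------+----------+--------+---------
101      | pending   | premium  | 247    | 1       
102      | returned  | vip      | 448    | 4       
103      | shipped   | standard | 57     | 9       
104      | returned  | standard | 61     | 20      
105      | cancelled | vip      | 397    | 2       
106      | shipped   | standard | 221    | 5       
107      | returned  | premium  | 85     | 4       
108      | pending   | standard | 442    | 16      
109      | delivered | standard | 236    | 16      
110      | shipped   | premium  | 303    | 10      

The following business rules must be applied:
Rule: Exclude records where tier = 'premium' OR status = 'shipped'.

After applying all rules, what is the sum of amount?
1584

Step 1: Find records where tier = 'premium' OR status = 'shipped'
Step 2: 5 records match, summing to 913
Step 3: Original sum: 2497
Step 4: Remaining sum = 2497 - 913 = 1584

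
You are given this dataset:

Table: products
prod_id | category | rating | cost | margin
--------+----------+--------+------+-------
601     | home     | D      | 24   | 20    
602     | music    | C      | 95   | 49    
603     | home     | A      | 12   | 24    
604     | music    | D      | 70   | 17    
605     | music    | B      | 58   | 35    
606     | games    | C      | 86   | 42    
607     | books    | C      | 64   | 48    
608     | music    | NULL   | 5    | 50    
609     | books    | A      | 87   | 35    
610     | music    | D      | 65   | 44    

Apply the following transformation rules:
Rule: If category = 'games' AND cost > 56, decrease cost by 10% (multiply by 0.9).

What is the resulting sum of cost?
557.4

Step 1: Find records where category = 'games' AND cost > 56
Step 2: 1 records match, summing to 86
Step 3: After multiplier: 86 × 0.9 = 77.4
Step 4: Unaffected records sum: 480
Step 5: Final sum = 77.4 + 480 = 557.4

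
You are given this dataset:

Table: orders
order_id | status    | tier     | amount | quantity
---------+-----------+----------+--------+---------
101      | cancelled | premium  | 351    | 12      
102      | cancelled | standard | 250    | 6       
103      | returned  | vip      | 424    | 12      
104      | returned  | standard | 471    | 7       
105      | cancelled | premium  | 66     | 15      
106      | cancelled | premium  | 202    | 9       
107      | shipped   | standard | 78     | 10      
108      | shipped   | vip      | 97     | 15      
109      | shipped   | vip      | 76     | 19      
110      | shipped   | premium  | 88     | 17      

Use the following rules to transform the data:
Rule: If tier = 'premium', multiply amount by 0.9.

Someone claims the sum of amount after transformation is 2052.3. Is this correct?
No, the correct result is 2032.3.

Step 1: Calculate the correct sum after transformation
Step 2: Apply multiplier 0.9 to records where tier = 'premium'
Step 3: Correct result = 2032.3
Step 4: Claimed result = 2052.3
Step 5: 2032.3 ≠ 2052.3
Conclusion: The claimed result is incorrect. The correct answer is 2032.3.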